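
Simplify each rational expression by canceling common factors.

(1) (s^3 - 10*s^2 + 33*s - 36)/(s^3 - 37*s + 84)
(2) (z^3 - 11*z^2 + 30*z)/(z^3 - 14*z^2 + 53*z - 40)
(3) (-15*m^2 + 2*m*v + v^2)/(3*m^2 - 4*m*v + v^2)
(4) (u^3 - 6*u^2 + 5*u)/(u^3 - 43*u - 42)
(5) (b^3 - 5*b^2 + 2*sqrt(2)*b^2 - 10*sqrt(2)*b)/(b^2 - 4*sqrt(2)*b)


(1) = (s - 3)/(s + 7)
(2) = (z^2 - 6*z)/(z^2 - 9*z + 8)
(3) = (5*m + v)/(-m + v)
(4) = (u^3 - 6*u^2 + 5*u)/(u^3 - 43*u - 42)
(5) = (b^2 + b*(-5 + 2*sqrt(2)) - 10*sqrt(2))/(b - 4*sqrt(2))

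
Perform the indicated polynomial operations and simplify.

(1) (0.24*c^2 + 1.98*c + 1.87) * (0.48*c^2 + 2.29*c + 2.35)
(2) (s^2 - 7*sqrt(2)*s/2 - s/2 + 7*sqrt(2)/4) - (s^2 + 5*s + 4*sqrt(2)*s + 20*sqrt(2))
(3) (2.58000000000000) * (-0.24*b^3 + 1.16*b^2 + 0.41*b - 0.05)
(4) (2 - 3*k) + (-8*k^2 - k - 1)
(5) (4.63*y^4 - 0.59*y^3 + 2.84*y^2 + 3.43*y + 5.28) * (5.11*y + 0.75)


(1) = 0.1152*c^4 + 1.5*c^3 + 5.9958*c^2 + 8.9353*c + 4.3945
(2) = -15*sqrt(2)*s/2 - 11*s/2 - 73*sqrt(2)/4
(3) = -0.6192*b^3 + 2.9928*b^2 + 1.0578*b - 0.129
(4) = -8*k^2 - 4*k + 1
(5) = 23.6593*y^5 + 0.4576*y^4 + 14.0699*y^3 + 19.6573*y^2 + 29.5533*y + 3.96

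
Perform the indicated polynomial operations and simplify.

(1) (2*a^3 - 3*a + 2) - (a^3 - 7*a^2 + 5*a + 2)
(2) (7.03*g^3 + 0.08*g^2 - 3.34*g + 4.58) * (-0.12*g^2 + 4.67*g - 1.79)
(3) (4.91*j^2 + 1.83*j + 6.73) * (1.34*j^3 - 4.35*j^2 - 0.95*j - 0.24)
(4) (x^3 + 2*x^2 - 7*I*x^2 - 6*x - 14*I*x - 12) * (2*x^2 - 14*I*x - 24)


(1) = a^3 + 7*a^2 - 8*a
(2) = -0.8436*g^5 + 32.8205*g^4 - 11.8093*g^3 - 16.2906*g^2 + 27.3672*g - 8.1982
(3) = 6.5794*j^5 - 18.9063*j^4 - 3.6068*j^3 - 32.1924*j^2 - 6.8327*j - 1.6152
(4) = 2*x^5 + 4*x^4 - 28*I*x^4 - 134*x^3 - 56*I*x^3 - 268*x^2 + 252*I*x^2 + 144*x + 504*I*x + 288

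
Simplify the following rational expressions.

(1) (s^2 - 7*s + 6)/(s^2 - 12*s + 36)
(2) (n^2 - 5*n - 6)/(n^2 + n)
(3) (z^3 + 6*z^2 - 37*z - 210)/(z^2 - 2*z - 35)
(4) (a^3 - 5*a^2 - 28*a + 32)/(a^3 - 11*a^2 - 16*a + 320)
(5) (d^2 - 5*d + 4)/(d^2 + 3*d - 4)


(1) = (s - 1)/(s - 6)
(2) = (n - 6)/n
(3) = (z^2 + z - 42)/(z - 7)
(4) = (a^2 + 3*a - 4)/(a^2 - 3*a - 40)
(5) = (d - 4)/(d + 4)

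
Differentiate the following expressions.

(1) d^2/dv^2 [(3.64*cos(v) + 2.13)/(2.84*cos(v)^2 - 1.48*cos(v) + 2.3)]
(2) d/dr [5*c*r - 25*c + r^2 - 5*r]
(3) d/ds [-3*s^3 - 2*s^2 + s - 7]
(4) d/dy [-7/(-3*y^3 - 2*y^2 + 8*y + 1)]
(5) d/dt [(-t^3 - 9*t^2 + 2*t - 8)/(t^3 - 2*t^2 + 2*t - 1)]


(1) = (-0.1405976036*cos(v)^5 - 0.402360268*cos(v)^4 + 1.093004378*cos(v)^3 + 0.6784732935*cos(v)^2 - 1.0673691551*cos(v) + 0.0301028489)/(0.1096970314*cos(v)^6 - 0.1714981759*cos(v)^5 + 0.3558897243*cos(v)^4 - 0.2933034994*cos(v)^3 + 0.2882205514*cos(v)^2 - 0.112480826*cos(v) + 0.0582670946)
(2) = 5*c + 2*r - 5
(3) = -9*s^2 - 4*s + 1
(4) = 7*(-9*y^2 - 4*y + 8)/(3*y^3 + 2*y^2 - 8*y - 1)^2
(5) = (11*t^4 - 8*t^3 + 13*t^2 - 14*t + 14)/(t^6 - 4*t^5 + 8*t^4 - 10*t^3 + 8*t^2 - 4*t + 1)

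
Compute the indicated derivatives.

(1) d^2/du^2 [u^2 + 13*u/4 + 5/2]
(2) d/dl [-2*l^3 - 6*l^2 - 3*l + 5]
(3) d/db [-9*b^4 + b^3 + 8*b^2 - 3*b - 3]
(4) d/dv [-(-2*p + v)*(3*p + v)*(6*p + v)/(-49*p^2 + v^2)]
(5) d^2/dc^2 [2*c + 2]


(1) = 2
(2) = -6*l^2 - 12*l - 3
(3) = -36*b^3 + 3*b^2 + 16*b - 3
(4) = v*(614*p^3 + 147*p^2*v - v^3)/(2401*p^4 - 98*p^2*v^2 + v^4)
(5) = 0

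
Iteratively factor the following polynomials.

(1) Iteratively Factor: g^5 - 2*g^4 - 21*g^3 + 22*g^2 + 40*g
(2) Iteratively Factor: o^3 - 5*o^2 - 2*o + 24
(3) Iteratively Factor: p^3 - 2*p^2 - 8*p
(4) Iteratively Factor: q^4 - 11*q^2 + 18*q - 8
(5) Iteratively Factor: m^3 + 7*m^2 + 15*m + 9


(1) = (g)*(g^4 - 2*g^3 - 21*g^2 + 22*g + 40) = g*(g - 5)*(g^3 + 3*g^2 - 6*g - 8) = g*(g - 5)*(g + 4)*(g^2 - g - 2) = g*(g - 5)*(g - 2)*(g + 4)*(g + 1)
(2) = (o - 4)*(o^2 - o - 6) = (o - 4)*(o + 2)*(o - 3)
(3) = (p - 4)*(p^2 + 2*p) = p*(p - 4)*(p + 2)
(4) = (q - 2)*(q^3 + 2*q^2 - 7*q + 4) = (q - 2)*(q + 4)*(q^2 - 2*q + 1) = (q - 2)*(q - 1)*(q + 4)*(q - 1)
(5) = (m + 3)*(m^2 + 4*m + 3) = (m + 1)*(m + 3)*(m + 3)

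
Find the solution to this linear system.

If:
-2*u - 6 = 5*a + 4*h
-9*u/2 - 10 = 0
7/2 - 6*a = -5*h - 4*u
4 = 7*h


Then:
No Solution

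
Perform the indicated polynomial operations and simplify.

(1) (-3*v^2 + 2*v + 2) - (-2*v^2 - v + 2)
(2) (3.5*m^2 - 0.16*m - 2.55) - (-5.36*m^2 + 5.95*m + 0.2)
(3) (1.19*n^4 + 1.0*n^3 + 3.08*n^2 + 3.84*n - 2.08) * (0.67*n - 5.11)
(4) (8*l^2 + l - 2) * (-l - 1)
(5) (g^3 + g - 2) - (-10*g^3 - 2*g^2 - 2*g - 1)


(1) = -v^2 + 3*v
(2) = 8.86*m^2 - 6.11*m - 2.75
(3) = 0.7973*n^5 - 5.4109*n^4 - 3.0464*n^3 - 13.166*n^2 - 21.016*n + 10.6288
(4) = -8*l^3 - 9*l^2 + l + 2
(5) = 11*g^3 + 2*g^2 + 3*g - 1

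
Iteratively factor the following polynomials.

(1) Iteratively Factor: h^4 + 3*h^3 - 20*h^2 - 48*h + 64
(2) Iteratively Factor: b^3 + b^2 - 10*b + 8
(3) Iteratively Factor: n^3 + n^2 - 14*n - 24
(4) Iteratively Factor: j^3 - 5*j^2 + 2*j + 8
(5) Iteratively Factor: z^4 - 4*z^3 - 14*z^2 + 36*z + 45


(1) = (h + 4)*(h^3 - h^2 - 16*h + 16) = (h - 1)*(h + 4)*(h^2 - 16) = (h - 1)*(h + 4)^2*(h - 4)
(2) = (b + 4)*(b^2 - 3*b + 2) = (b - 2)*(b + 4)*(b - 1)
(3) = (n + 2)*(n^2 - n - 12) = (n - 4)*(n + 2)*(n + 3)
(4) = (j - 4)*(j^2 - j - 2) = (j - 4)*(j - 2)*(j + 1)
(5) = (z + 3)*(z^3 - 7*z^2 + 7*z + 15) = (z - 3)*(z + 3)*(z^2 - 4*z - 5) = (z - 3)*(z + 1)*(z + 3)*(z - 5)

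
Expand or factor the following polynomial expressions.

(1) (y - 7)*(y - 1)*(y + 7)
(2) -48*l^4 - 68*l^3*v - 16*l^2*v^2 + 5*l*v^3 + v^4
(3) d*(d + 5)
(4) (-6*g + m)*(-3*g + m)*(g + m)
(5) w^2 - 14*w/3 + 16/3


(1) = y^3 - y^2 - 49*y + 49
(2) = (-4*l + v)*(l + v)*(2*l + v)*(6*l + v)
(3) = d^2 + 5*d
(4) = 18*g^3 + 9*g^2*m - 8*g*m^2 + m^3
(5) = (w - 8/3)*(w - 2)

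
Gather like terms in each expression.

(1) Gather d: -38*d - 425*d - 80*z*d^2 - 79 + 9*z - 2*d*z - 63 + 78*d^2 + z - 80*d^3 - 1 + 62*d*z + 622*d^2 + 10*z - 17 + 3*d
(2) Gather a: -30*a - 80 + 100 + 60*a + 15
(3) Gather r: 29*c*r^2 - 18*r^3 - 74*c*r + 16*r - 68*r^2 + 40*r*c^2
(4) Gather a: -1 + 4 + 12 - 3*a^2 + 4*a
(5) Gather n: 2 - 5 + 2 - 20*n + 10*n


(1) = -80*d^3 + d^2*(700 - 80*z) + d*(60*z - 460) + 20*z - 160
(2) = 30*a + 35
(3) = -18*r^3 + r^2*(29*c - 68) + r*(40*c^2 - 74*c + 16)
(4) = -3*a^2 + 4*a + 15
(5) = -10*n - 1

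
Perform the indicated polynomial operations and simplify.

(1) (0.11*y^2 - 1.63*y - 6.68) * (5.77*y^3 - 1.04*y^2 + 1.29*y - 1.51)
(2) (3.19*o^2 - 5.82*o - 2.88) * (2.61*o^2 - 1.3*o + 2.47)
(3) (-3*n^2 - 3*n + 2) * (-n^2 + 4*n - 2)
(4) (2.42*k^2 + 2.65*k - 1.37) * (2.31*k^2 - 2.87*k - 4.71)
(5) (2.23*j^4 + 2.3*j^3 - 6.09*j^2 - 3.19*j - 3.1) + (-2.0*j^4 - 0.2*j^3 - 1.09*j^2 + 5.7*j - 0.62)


(1) = 0.6347*y^5 - 9.5195*y^4 - 36.7065*y^3 + 4.6784*y^2 - 6.1559*y + 10.0868
(2) = 8.3259*o^4 - 19.3372*o^3 + 7.9285*o^2 - 10.6314*o - 7.1136
(3) = 3*n^4 - 9*n^3 - 8*n^2 + 14*n - 4
(4) = 5.5902*k^4 - 0.8239*k^3 - 22.1684*k^2 - 8.5496*k + 6.4527
(5) = 0.23*j^4 + 2.1*j^3 - 7.18*j^2 + 2.51*j - 3.72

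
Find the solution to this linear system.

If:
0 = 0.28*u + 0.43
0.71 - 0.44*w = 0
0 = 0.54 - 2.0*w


Then:
No Solution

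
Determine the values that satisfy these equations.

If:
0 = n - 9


Then:
n = 9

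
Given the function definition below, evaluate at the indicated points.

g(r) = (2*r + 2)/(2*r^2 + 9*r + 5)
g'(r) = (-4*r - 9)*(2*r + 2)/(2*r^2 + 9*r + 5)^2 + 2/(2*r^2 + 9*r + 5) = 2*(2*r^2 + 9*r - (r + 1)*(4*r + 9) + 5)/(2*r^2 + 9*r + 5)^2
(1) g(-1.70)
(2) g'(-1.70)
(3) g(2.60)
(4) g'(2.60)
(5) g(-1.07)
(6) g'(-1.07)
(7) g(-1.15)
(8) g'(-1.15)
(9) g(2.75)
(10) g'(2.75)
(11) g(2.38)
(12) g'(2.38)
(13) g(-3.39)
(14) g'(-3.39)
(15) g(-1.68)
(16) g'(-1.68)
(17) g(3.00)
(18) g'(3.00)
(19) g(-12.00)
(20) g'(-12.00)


(1) = 0.31
(2) = -0.29
(3) = 0.17
(4) = -0.03
(5) = 0.06
(6) = -0.73
(7) = 0.11
(8) = -0.56
(9) = 0.17
(10) = -0.03
(11) = 0.18
(12) = -0.03
(13) = 1.89
(14) = -4.21
(15) = 0.30
(16) = -0.29
(17) = 0.16
(18) = -0.03
(19) = -0.12
(20) = -0.01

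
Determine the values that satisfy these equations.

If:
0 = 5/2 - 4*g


Then:
g = 5/8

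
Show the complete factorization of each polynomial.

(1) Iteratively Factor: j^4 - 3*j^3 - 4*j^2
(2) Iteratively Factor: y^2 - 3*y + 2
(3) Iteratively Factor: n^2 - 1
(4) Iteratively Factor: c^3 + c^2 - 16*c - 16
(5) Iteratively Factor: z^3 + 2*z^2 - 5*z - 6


(1) = (j)*(j^3 - 3*j^2 - 4*j) = j^2*(j^2 - 3*j - 4) = j^2*(j - 4)*(j + 1)
(2) = (y - 2)*(y - 1)
(3) = (n - 1)*(n + 1)
(4) = (c - 4)*(c^2 + 5*c + 4) = (c - 4)*(c + 1)*(c + 4)
(5) = (z + 1)*(z^2 + z - 6) = (z - 2)*(z + 1)*(z + 3)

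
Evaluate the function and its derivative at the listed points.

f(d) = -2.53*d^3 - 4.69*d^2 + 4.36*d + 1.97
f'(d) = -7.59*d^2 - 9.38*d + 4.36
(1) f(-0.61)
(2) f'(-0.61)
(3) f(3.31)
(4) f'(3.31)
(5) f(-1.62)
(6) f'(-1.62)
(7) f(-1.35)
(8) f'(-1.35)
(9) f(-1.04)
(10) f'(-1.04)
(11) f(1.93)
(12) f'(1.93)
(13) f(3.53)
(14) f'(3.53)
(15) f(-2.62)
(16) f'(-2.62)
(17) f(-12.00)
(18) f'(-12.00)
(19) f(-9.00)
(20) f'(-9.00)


(1) = -1.86
(2) = 7.26
(3) = -126.73
(4) = -109.84
(5) = -6.65
(6) = -0.36
(7) = -6.24
(8) = 3.19
(9) = -4.79
(10) = 5.91
(11) = -25.27
(12) = -42.02
(13) = -152.37
(14) = -123.33
(15) = 3.85
(16) = -23.17
(17) = 3646.13
(18) = -976.04
(19) = 1427.21
(20) = -526.01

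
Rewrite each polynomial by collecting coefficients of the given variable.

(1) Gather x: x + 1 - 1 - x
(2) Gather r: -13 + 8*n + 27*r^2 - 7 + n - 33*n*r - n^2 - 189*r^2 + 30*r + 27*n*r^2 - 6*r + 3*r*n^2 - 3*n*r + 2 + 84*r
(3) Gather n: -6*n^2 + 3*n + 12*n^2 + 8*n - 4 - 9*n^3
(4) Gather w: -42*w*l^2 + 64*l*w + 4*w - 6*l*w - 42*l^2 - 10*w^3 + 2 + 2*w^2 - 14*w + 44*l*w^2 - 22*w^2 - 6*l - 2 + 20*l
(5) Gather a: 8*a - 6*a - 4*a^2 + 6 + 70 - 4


(1) = 0
(2) = -n^2 + 9*n + r^2*(27*n - 162) + r*(3*n^2 - 36*n + 108) - 18
(3) = -9*n^3 + 6*n^2 + 11*n - 4
(4) = -42*l^2 + 14*l - 10*w^3 + w^2*(44*l - 20) + w*(-42*l^2 + 58*l - 10)
(5) = -4*a^2 + 2*a + 72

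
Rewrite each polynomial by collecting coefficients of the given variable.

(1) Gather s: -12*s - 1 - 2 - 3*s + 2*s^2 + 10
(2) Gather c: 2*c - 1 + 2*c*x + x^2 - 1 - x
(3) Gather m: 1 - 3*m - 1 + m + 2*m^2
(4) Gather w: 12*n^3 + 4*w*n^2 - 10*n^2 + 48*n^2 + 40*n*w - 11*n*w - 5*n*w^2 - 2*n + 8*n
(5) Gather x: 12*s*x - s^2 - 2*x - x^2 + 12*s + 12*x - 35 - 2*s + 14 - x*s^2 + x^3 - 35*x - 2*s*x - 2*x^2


(1) = 2*s^2 - 15*s + 7
(2) = c*(2*x + 2) + x^2 - x - 2
(3) = 2*m^2 - 2*m
(4) = 12*n^3 + 38*n^2 - 5*n*w^2 + 6*n + w*(4*n^2 + 29*n)
(5) = -s^2 + 10*s + x^3 - 3*x^2 + x*(-s^2 + 10*s - 25) - 21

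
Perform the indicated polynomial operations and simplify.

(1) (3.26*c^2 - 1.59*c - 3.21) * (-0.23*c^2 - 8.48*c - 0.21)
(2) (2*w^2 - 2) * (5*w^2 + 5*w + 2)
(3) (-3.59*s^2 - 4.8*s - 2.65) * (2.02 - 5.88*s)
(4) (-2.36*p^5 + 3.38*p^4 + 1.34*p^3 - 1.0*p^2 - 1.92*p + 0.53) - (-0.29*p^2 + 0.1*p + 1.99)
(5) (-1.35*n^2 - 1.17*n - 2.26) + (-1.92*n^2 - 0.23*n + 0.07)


(1) = -0.7498*c^4 - 27.2791*c^3 + 13.5369*c^2 + 27.5547*c + 0.6741
(2) = 10*w^4 + 10*w^3 - 6*w^2 - 10*w - 4
(3) = 21.1092*s^3 + 20.9722*s^2 + 5.886*s - 5.353
(4) = -2.36*p^5 + 3.38*p^4 + 1.34*p^3 - 0.71*p^2 - 2.02*p - 1.46
(5) = -3.27*n^2 - 1.4*n - 2.19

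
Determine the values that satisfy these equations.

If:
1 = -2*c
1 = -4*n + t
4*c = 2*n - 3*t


Then:
c = -1/2
n = -1/10
t = 3/5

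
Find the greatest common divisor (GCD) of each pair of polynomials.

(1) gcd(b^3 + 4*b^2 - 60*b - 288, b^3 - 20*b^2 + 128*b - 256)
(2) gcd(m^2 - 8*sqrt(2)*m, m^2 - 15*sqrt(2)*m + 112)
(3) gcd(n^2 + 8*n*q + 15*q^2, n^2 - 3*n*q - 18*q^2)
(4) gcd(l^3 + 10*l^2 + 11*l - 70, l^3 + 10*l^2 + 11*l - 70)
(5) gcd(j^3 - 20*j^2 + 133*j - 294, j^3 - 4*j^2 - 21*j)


(1) = b - 8
(2) = m - 8*sqrt(2)
(3) = n + 3*q
(4) = l^3 + 10*l^2 + 11*l - 70
(5) = j - 7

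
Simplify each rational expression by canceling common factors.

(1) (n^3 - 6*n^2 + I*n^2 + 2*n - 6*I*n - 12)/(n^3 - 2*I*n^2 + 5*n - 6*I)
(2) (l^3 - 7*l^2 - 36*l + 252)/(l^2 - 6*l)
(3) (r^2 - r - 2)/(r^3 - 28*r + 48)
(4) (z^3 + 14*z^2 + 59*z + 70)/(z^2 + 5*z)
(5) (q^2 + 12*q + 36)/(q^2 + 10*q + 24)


(1) = (n - 6)/(n - 3*I)
(2) = (l^2 - l - 42)/l
(3) = (r + 1)/(r^2 + 2*r - 24)
(4) = (z^2 + 9*z + 14)/z
(5) = (q + 6)/(q + 4)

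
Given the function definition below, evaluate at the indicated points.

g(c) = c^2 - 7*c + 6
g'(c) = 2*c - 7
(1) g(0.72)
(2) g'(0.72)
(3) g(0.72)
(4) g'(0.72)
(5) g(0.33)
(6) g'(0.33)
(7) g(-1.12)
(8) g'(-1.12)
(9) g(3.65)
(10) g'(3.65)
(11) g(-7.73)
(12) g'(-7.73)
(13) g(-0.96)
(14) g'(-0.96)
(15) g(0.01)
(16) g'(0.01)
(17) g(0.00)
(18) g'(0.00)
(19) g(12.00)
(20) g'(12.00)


(1) = 1.48
(2) = -5.56
(3) = 1.48
(4) = -5.56
(5) = 3.80
(6) = -6.34
(7) = 15.09
(8) = -9.24
(9) = -6.23
(10) = 0.30
(11) = 119.86
(12) = -22.46
(13) = 13.64
(14) = -8.92
(15) = 5.93
(16) = -6.98
(17) = 6.00
(18) = -7.00
(19) = 66.00
(20) = 17.00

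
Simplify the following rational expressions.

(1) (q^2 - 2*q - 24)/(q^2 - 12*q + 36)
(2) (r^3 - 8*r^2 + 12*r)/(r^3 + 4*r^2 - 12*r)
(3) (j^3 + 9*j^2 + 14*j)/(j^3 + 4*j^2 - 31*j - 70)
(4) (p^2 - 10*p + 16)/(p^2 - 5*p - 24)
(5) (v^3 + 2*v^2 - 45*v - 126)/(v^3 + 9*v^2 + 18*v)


(1) = (q + 4)/(q - 6)
(2) = (r - 6)/(r + 6)
(3) = j/(j - 5)
(4) = (p - 2)/(p + 3)
(5) = (v - 7)/v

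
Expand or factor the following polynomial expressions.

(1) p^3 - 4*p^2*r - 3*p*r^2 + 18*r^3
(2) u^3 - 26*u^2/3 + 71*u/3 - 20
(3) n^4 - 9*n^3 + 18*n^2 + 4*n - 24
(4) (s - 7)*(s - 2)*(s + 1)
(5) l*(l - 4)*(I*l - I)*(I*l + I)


(1) = (p - 3*r)^2*(p + 2*r)
(2) = (u - 4)*(u - 3)*(u - 5/3)
(3) = (n - 6)*(n - 2)^2*(n + 1)
(4) = s^3 - 8*s^2 + 5*s + 14
(5) = -l^4 + 4*l^3 + l^2 - 4*l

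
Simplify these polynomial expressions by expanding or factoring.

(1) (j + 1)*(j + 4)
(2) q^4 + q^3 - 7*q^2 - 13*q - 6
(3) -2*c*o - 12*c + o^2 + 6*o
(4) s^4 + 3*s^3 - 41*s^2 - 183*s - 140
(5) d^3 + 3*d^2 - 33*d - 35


(1) = j^2 + 5*j + 4
(2) = (q - 3)*(q + 1)^2*(q + 2)
(3) = (-2*c + o)*(o + 6)
(4) = (s - 7)*(s + 1)*(s + 4)*(s + 5)
(5) = (d - 5)*(d + 1)*(d + 7)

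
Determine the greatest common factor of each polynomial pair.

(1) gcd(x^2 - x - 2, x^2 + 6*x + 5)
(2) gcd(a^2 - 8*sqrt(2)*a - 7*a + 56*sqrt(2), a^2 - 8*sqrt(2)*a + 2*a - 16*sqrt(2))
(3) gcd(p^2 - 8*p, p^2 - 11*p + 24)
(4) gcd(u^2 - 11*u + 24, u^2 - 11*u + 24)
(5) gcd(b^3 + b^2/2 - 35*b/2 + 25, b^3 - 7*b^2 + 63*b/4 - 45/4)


(1) = x + 1
(2) = gcd((a - 7)*(a - 8*sqrt(2)), (a + 2)*(a - 8*sqrt(2))) = a - 8*sqrt(2)
(3) = p - 8
(4) = u^2 - 11*u + 24
(5) = gcd((b - 5/2)*(b - 2)*(b + 5), (b - 3)*(b - 5/2)*(b - 3/2)) = b - 5/2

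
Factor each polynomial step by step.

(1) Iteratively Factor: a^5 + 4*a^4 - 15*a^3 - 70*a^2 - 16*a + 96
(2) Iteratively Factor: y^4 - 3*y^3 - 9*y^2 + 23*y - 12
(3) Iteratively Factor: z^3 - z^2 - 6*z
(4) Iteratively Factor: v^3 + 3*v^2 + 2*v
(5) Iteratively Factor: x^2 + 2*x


(1) = (a - 1)*(a^4 + 5*a^3 - 10*a^2 - 80*a - 96) = (a - 1)*(a + 4)*(a^3 + a^2 - 14*a - 24) = (a - 4)*(a - 1)*(a + 4)*(a^2 + 5*a + 6) = (a - 4)*(a - 1)*(a + 2)*(a + 4)*(a + 3)
(2) = (y + 3)*(y^3 - 6*y^2 + 9*y - 4) = (y - 4)*(y + 3)*(y^2 - 2*y + 1) = (y - 4)*(y - 1)*(y + 3)*(y - 1)
(3) = (z)*(z^2 - z - 6) = z*(z + 2)*(z - 3)
(4) = (v)*(v^2 + 3*v + 2) = v*(v + 1)*(v + 2)
(5) = (x)*(x + 2)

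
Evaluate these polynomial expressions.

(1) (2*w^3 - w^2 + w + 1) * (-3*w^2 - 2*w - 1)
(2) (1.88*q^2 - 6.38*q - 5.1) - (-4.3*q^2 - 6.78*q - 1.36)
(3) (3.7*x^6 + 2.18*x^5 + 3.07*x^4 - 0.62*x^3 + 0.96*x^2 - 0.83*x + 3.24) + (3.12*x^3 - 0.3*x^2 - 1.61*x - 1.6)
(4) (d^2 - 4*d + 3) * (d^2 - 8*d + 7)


(1) = -6*w^5 - w^4 - 3*w^3 - 4*w^2 - 3*w - 1
(2) = 6.18*q^2 + 0.4*q - 3.74
(3) = 3.7*x^6 + 2.18*x^5 + 3.07*x^4 + 2.5*x^3 + 0.66*x^2 - 2.44*x + 1.64
(4) = d^4 - 12*d^3 + 42*d^2 - 52*d + 21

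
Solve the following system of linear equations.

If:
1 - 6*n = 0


Then:
n = 1/6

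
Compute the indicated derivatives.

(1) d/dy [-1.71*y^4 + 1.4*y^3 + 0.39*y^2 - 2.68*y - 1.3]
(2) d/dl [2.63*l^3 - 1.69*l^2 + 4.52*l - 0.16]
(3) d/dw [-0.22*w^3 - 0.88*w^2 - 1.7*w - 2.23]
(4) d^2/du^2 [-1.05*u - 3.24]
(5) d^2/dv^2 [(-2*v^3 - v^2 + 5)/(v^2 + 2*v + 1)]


(1) = -6.84*y^3 + 4.2*y^2 + 0.78*y - 2.68
(2) = 7.89*l^2 - 3.38*l + 4.52
(3) = -0.66*w^2 - 1.76*w - 1.7
(4) = 0
(5) = 4*(7 - 2*v)/(v^4 + 4*v^3 + 6*v^2 + 4*v + 1)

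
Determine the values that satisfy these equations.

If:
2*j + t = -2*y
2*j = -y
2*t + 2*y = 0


Then:
j = -y/2
t = -y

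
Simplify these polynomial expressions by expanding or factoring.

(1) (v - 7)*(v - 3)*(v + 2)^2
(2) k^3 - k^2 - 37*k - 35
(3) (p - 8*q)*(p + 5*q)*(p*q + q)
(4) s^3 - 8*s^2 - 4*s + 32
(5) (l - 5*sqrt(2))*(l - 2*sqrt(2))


(1) = v^4 - 6*v^3 - 15*v^2 + 44*v + 84
(2) = (k - 7)*(k + 1)*(k + 5)
(3) = p^3*q - 3*p^2*q^2 + p^2*q - 40*p*q^3 - 3*p*q^2 - 40*q^3
(4) = (s - 8)*(s - 2)*(s + 2)
(5) = l^2 - 7*sqrt(2)*l + 20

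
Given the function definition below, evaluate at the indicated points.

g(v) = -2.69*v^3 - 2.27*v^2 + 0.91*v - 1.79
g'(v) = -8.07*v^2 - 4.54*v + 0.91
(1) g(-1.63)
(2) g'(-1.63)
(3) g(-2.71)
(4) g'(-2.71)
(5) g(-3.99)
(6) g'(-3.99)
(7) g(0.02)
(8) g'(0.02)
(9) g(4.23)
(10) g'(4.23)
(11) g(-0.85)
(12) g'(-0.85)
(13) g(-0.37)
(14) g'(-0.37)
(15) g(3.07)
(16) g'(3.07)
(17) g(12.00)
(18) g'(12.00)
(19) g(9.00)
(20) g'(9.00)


(1) = 2.35
(2) = -13.13
(3) = 32.61
(4) = -46.05
(5) = 129.31
(6) = -109.45
(7) = -1.77
(8) = 0.82
(9) = -242.16
(10) = -162.69
(11) = -2.55
(12) = -1.06
(13) = -2.30
(14) = 1.49
(15) = -98.22
(16) = -89.09
(17) = -4966.07
(18) = -1215.65
(19) = -2138.48
(20) = -693.62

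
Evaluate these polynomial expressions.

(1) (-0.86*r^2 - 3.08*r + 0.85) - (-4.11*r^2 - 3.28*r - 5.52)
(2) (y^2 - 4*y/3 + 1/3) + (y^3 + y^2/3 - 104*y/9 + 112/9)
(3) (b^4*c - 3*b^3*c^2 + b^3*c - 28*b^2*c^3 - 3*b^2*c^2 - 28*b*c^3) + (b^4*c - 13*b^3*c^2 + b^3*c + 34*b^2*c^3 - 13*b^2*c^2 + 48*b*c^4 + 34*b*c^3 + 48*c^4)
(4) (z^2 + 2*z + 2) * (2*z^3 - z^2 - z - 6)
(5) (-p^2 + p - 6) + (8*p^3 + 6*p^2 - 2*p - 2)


(1) = 3.25*r^2 + 0.2*r + 6.37
(2) = y^3 + 4*y^2/3 - 116*y/9 + 115/9
(3) = 2*b^4*c - 16*b^3*c^2 + 2*b^3*c + 6*b^2*c^3 - 16*b^2*c^2 + 48*b*c^4 + 6*b*c^3 + 48*c^4
(4) = 2*z^5 + 3*z^4 + z^3 - 10*z^2 - 14*z - 12
(5) = 8*p^3 + 5*p^2 - p - 8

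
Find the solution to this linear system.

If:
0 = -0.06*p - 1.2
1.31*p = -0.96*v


Then:
p = -20.00
v = 27.29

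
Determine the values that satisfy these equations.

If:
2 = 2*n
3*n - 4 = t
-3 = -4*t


Then:
No Solution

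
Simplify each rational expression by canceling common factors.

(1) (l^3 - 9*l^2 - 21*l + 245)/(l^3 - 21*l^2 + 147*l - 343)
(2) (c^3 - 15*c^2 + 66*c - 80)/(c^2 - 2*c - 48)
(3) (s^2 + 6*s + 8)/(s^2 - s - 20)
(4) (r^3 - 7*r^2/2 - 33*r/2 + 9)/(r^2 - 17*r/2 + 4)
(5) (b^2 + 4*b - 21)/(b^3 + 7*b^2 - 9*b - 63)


(1) = (l + 5)/(l - 7)
(2) = (c^2 - 7*c + 10)/(c + 6)
(3) = (s + 2)/(s - 5)
(4) = (r^2 - 3*r - 18)/(r - 8)
(5) = 1/(b + 3)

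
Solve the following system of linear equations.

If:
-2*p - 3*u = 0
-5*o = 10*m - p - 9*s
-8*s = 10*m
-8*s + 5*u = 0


Then:
m = -u/2
o = 73*u/40
p = -3*u/2
s = 5*u/8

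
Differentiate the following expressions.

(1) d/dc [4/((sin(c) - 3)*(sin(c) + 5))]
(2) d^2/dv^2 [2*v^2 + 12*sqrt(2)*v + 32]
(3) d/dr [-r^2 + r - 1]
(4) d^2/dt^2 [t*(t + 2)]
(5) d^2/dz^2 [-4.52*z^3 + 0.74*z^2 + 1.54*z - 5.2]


(1) = -8*(sin(c) + 1)*cos(c)/((sin(c) - 3)^2*(sin(c) + 5)^2)
(2) = 4
(3) = 1 - 2*r
(4) = 2
(5) = 1.48 - 27.12*z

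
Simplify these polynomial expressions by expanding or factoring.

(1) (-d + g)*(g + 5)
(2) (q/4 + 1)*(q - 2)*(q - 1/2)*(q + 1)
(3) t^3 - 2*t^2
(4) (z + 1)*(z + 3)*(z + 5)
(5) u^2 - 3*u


(1) = -d*g - 5*d + g^2 + 5*g
(2) = q^4/4 + 5*q^3/8 - 15*q^2/8 - 5*q/4 + 1
(3) = t^2*(t - 2)
(4) = z^3 + 9*z^2 + 23*z + 15
(5) = u*(u - 3)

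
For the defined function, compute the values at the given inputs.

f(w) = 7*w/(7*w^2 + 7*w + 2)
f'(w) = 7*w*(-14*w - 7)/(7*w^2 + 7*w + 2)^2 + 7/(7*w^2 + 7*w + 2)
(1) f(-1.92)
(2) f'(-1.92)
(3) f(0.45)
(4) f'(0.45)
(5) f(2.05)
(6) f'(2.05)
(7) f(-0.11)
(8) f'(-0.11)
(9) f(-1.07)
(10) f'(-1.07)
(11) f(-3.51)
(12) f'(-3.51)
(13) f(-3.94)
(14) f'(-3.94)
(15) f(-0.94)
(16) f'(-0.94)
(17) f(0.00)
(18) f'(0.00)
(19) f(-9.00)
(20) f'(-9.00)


(1) = -0.94
(2) = -0.81
(3) = 0.48
(4) = 0.09
(5) = 0.31
(6) = -0.09
(7) = -0.59
(8) = 7.76
(9) = -2.97
(10) = -6.61
(11) = -0.39
(12) = -0.15
(13) = -0.33
(14) = -0.11
(15) = -4.10
(16) = -11.37
(17) = 0.00
(18) = 3.50
(19) = -0.12
(20) = -0.02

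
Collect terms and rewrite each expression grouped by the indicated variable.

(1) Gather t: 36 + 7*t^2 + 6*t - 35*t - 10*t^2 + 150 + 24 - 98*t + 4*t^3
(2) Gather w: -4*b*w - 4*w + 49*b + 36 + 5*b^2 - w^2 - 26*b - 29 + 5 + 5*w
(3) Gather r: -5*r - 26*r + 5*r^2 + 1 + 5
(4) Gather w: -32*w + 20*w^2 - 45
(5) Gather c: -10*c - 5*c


(1) = 4*t^3 - 3*t^2 - 127*t + 210
(2) = 5*b^2 + 23*b - w^2 + w*(1 - 4*b) + 12
(3) = 5*r^2 - 31*r + 6
(4) = 20*w^2 - 32*w - 45
(5) = -15*c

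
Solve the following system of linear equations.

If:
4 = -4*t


Then:
t = -1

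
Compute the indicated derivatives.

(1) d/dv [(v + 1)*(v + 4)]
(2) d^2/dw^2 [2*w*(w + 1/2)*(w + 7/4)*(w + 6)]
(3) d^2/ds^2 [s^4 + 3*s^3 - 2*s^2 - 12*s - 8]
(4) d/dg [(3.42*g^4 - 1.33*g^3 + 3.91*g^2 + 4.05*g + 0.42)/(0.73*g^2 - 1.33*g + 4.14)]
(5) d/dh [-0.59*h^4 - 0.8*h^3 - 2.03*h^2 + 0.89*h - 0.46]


(1) = 2*v + 5
(2) = 24*w^2 + 99*w + 115/2
(3) = 12*s^2 + 18*s - 4
(4) = (4.9932*g^5 - 14.6167*g^4 + 60.173*g^3 - 24.6754*g^2 + 31.7616*g + 17.3256)/(0.5329*g^4 - 1.9418*g^3 + 7.8133*g^2 - 11.0124*g + 17.1396)
(5) = -2.36*h^3 - 2.4*h^2 - 4.06*h + 0.89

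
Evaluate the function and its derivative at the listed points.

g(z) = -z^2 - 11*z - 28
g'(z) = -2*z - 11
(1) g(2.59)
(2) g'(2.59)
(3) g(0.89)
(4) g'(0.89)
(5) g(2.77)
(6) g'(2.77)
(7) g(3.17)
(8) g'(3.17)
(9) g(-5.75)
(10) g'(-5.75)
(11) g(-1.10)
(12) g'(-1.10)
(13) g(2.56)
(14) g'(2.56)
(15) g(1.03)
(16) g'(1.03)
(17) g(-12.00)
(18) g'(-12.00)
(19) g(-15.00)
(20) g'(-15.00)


(1) = -63.20
(2) = -16.18
(3) = -38.58
(4) = -12.78
(5) = -66.14
(6) = -16.54
(7) = -72.92
(8) = -17.34
(9) = 2.19
(10) = 0.50
(11) = -17.11
(12) = -8.80
(13) = -62.71
(14) = -16.12
(15) = -40.39
(16) = -13.06
(17) = -40.00
(18) = 13.00
(19) = -88.00
(20) = 19.00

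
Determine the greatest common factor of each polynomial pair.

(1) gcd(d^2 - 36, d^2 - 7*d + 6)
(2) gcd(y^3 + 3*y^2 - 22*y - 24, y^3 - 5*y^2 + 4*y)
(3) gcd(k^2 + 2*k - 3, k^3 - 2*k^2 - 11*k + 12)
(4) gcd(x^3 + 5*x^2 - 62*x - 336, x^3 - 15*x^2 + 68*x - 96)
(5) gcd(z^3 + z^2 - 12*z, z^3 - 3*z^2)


(1) = gcd((d - 6)*(d + 6), (d - 6)*(d - 1)) = d - 6
(2) = y - 4
(3) = gcd((k - 1)*(k + 3), (k - 4)*(k - 1)*(k + 3)) = k^2 + 2*k - 3
(4) = gcd((x - 8)*(x + 6)*(x + 7), (x - 8)*(x - 4)*(x - 3)) = x - 8
(5) = gcd(z*(z - 3)*(z + 4), z^2*(z - 3)) = z^2 - 3*z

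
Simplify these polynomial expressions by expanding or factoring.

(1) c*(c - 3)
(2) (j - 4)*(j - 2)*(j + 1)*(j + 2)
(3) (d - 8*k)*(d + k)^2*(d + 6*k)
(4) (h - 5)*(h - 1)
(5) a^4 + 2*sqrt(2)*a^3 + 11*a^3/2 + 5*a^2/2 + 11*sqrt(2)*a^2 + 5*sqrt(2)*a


(1) = c^2 - 3*c
(2) = j^4 - 3*j^3 - 8*j^2 + 12*j + 16
(3) = d^4 - 51*d^2*k^2 - 98*d*k^3 - 48*k^4
(4) = h^2 - 6*h + 5
(5) = a*(a + 1/2)*(a + 5)*(a + 2*sqrt(2))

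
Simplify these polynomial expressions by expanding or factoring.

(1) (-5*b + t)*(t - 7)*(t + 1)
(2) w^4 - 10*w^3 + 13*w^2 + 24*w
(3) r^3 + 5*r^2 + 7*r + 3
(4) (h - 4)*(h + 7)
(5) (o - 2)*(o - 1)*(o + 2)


(1) = -5*b*t^2 + 30*b*t + 35*b + t^3 - 6*t^2 - 7*t
(2) = w*(w - 8)*(w - 3)*(w + 1)
(3) = (r + 1)^2*(r + 3)
(4) = h^2 + 3*h - 28
(5) = o^3 - o^2 - 4*o + 4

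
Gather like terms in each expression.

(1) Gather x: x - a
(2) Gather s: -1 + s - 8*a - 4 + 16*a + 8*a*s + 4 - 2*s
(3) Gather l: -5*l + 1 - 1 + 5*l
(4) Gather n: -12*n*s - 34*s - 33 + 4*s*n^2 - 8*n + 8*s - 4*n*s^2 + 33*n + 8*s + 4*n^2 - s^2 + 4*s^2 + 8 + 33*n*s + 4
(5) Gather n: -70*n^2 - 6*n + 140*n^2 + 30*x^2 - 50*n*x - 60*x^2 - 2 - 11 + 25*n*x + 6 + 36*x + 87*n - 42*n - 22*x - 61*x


(1) = -a + x
(2) = 8*a + s*(8*a - 1) - 1
(3) = 0
(4) = n^2*(4*s + 4) + n*(-4*s^2 + 21*s + 25) + 3*s^2 - 18*s - 21
(5) = 70*n^2 + n*(39 - 25*x) - 30*x^2 - 47*x - 7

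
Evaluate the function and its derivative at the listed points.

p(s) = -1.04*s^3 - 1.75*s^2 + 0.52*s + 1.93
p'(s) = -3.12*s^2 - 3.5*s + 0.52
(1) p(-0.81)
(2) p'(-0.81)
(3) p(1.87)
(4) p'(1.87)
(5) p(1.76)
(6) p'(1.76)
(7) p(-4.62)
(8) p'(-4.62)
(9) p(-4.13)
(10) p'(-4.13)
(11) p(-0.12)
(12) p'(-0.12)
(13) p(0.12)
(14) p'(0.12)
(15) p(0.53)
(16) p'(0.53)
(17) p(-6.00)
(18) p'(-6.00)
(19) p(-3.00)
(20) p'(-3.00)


(1) = 0.91
(2) = 1.31
(3) = -10.02
(4) = -16.94
(5) = -8.25
(6) = -15.30
(7) = 64.73
(8) = -49.90
(9) = 43.20
(10) = -38.24
(11) = 1.84
(12) = 0.90
(13) = 1.97
(14) = 0.06
(15) = 1.56
(16) = -2.21
(17) = 160.45
(18) = -90.80
(19) = 12.70
(20) = -17.06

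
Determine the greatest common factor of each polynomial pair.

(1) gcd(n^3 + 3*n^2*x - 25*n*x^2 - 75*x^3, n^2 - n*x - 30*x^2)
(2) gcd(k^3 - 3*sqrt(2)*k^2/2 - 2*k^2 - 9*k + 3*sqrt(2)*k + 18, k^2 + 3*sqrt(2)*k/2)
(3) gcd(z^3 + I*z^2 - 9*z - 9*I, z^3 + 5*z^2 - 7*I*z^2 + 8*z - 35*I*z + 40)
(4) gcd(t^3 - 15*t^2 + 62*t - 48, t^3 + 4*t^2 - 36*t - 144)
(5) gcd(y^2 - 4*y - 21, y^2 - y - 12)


(1) = gcd((n - 5*x)*(n + 3*x)*(n + 5*x), (n - 6*x)*(n + 5*x)) = n + 5*x
(2) = gcd((k - 2)*(k - 3*sqrt(2))*(k + 3*sqrt(2)/2), k*(k + 3*sqrt(2)/2)) = k + 3*sqrt(2)/2
(3) = z + I
(4) = t - 6
(5) = gcd((y - 7)*(y + 3), (y - 4)*(y + 3)) = y + 3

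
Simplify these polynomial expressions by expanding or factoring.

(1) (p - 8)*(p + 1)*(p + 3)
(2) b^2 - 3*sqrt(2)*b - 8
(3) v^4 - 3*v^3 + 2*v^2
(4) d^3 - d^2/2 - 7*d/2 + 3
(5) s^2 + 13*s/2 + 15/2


(1) = p^3 - 4*p^2 - 29*p - 24
(2) = (b - 4*sqrt(2))*(b + sqrt(2))
(3) = v^2*(v - 2)*(v - 1)
(4) = (d - 3/2)*(d - 1)*(d + 2)
(5) = (s + 3/2)*(s + 5)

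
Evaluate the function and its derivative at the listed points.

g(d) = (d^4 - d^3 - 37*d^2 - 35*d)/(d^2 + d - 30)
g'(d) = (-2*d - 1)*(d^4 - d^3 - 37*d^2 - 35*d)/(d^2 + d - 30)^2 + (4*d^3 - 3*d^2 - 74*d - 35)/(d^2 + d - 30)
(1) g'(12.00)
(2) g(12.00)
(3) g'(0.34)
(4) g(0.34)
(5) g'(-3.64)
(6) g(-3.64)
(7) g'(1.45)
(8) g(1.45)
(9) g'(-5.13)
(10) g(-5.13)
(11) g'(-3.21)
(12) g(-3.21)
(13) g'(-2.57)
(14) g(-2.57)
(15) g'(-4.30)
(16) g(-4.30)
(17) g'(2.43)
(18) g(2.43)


(1) = 23.22
(2) = 105.24
(3) = 2.07
(4) = 0.55
(5) = -2.18
(6) = 6.82
(7) = 5.87
(8) = 4.81
(9) = 35.11
(10) = -3.79
(11) = -3.06
(12) = 5.66
(13) = -3.17
(14) = 3.61
(15) = 2.30
(16) = 7.10
(17) = 11.62
(18) = 13.06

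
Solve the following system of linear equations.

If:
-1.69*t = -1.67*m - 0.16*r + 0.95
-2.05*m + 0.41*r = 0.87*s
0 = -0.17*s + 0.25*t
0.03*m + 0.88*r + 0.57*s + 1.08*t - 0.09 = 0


Then:
m = 0.27
r = 0.61
s = -0.35
t = -0.24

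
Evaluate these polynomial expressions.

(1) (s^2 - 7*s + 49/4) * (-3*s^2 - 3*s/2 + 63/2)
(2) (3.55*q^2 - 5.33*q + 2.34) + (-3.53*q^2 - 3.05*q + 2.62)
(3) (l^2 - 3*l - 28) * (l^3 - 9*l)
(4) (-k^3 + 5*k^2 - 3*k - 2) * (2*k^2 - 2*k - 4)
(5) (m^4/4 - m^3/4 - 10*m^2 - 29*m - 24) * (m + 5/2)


(1) = -3*s^4 + 39*s^3/2 + 21*s^2/4 - 1911*s/8 + 3087/8
(2) = 0.02*q^2 - 8.38*q + 4.96
(3) = l^5 - 3*l^4 - 37*l^3 + 27*l^2 + 252*l
(4) = -2*k^5 + 12*k^4 - 12*k^3 - 18*k^2 + 16*k + 8
(5) = m^5/4 + 3*m^4/8 - 85*m^3/8 - 54*m^2 - 193*m/2 - 60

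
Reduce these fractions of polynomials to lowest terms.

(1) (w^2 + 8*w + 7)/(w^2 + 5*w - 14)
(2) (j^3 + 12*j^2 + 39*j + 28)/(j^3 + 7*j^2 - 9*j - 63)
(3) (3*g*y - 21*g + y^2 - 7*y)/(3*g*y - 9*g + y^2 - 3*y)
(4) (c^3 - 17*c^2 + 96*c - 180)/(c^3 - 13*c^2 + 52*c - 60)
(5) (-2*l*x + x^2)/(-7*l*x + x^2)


(1) = (w + 1)/(w - 2)
(2) = (j^2 + 5*j + 4)/(j^2 - 9)
(3) = (y - 7)/(y - 3)
(4) = (c - 6)/(c - 2)
(5) = (-2*l + x)/(-7*l + x)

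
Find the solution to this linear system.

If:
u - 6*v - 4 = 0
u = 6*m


Then:
m = v + 2/3
u = 6*v + 4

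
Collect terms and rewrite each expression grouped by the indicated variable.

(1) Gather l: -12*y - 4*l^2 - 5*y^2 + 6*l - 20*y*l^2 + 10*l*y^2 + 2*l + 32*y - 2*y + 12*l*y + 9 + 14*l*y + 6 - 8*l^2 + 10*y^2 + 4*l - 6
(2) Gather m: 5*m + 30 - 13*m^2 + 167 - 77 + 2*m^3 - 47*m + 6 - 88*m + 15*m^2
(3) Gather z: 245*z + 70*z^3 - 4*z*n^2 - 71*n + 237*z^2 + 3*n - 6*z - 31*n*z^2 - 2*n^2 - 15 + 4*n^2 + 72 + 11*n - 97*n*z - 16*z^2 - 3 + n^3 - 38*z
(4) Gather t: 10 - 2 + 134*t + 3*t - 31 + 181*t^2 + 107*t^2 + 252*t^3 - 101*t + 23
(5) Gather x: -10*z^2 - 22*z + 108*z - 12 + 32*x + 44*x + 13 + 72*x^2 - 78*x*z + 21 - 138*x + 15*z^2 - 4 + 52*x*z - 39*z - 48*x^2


(1) = l^2*(-20*y - 12) + l*(10*y^2 + 26*y + 12) + 5*y^2 + 18*y + 9
(2) = 2*m^3 + 2*m^2 - 130*m + 126
(3) = n^3 + 2*n^2 - 57*n + 70*z^3 + z^2*(221 - 31*n) + z*(-4*n^2 - 97*n + 201) + 54
(4) = 252*t^3 + 288*t^2 + 36*t
(5) = 24*x^2 + x*(-26*z - 62) + 5*z^2 + 47*z + 18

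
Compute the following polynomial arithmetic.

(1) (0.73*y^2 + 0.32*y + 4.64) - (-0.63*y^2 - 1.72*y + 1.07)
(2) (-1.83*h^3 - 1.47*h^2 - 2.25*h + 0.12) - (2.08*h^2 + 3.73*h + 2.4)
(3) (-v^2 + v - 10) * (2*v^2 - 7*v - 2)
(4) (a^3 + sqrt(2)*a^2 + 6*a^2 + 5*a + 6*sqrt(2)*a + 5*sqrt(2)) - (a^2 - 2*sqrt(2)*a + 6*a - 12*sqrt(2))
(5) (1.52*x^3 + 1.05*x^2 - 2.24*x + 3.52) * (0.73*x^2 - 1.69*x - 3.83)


(1) = 1.36*y^2 + 2.04*y + 3.57
(2) = -1.83*h^3 - 3.55*h^2 - 5.98*h - 2.28
(3) = -2*v^4 + 9*v^3 - 25*v^2 + 68*v + 20
(4) = a^3 + sqrt(2)*a^2 + 5*a^2 - a + 8*sqrt(2)*a + 17*sqrt(2)
(5) = 1.1096*x^5 - 1.8023*x^4 - 9.2313*x^3 + 2.3337*x^2 + 2.6304*x - 13.4816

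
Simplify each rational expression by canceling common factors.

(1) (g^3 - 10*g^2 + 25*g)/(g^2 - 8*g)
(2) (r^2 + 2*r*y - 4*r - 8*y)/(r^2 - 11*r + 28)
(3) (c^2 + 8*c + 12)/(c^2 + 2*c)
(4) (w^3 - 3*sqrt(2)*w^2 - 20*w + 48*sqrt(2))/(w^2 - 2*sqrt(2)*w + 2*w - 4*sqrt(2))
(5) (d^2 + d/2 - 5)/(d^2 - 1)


(1) = (g^2 - 10*g + 25)/(g - 8)
(2) = (r + 2*y)/(r - 7)
(3) = (c + 6)/c
(4) = (w^2 - sqrt(2)*w - 24)/(w + 2)
(5) = (2*d^2 + d - 10)/(2*d^2 - 2)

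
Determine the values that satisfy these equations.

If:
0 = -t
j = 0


Then:
j = 0
t = 0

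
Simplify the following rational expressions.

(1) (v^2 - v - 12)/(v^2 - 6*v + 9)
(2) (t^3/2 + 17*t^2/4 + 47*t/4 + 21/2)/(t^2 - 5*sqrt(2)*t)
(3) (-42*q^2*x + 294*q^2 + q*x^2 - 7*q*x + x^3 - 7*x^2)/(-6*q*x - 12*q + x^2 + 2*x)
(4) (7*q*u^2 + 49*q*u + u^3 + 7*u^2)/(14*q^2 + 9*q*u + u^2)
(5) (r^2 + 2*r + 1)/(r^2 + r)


(1) = (v^2 - v - 12)/(v^2 - 6*v + 9)
(2) = (2*t^3 + 17*t^2 + 47*t + 42)/(4*t^2 - 20*sqrt(2)*t)
(3) = (7*q*x - 49*q + x^2 - 7*x)/(x + 2)
(4) = (u^2 + 7*u)/(2*q + u)
(5) = (r + 1)/r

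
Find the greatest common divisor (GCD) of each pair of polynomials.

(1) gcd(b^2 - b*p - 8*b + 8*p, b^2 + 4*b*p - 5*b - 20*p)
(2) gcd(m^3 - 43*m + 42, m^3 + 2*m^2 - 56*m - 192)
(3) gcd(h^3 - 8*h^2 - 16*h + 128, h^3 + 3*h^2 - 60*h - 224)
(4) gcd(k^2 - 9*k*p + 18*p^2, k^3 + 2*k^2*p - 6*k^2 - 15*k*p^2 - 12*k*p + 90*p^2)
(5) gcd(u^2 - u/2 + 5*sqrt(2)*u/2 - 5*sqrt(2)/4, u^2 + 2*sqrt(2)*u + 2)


(1) = 1
(2) = gcd((m - 6)*(m - 1)*(m + 7), (m - 8)*(m + 4)*(m + 6)) = 1
(3) = gcd((h - 8)*(h - 4)*(h + 4), (h - 8)*(h + 4)*(h + 7)) = h^2 - 4*h - 32
(4) = gcd((k - 6*p)*(k - 3*p), (k - 6)*(k - 3*p)*(k + 5*p)) = -k + 3*p
(5) = 1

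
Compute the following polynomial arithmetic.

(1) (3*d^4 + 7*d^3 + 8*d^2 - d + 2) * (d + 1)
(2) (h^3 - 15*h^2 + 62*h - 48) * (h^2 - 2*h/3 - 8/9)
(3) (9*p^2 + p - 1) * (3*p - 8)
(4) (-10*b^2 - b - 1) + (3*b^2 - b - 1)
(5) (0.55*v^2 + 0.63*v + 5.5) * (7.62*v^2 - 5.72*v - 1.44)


(1) = 3*d^5 + 10*d^4 + 15*d^3 + 7*d^2 + d + 2
(2) = h^5 - 47*h^4/3 + 640*h^3/9 - 76*h^2 - 208*h/9 + 128/3
(3) = 27*p^3 - 69*p^2 - 11*p + 8
(4) = -7*b^2 - 2*b - 2
(5) = 4.191*v^4 + 1.6546*v^3 + 37.5144*v^2 - 32.3672*v - 7.92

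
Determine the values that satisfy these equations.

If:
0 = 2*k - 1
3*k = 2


Then:
No Solution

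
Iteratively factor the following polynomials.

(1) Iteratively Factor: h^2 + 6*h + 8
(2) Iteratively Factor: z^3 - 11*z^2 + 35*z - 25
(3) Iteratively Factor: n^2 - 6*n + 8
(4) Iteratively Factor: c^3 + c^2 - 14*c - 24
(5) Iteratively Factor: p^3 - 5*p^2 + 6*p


(1) = (h + 2)*(h + 4)
(2) = (z - 5)*(z^2 - 6*z + 5) = (z - 5)^2*(z - 1)
(3) = (n - 4)*(n - 2)
(4) = (c + 3)*(c^2 - 2*c - 8) = (c + 2)*(c + 3)*(c - 4)
(5) = (p)*(p^2 - 5*p + 6) = p*(p - 2)*(p - 3)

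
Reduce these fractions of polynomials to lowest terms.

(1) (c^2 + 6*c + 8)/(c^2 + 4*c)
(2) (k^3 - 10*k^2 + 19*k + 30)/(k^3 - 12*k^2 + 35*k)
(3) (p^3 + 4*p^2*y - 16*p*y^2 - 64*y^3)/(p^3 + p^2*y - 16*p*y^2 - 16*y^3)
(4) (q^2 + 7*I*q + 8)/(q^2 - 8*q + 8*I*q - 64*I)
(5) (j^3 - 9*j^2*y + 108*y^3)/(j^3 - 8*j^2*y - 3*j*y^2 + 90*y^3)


(1) = (c + 2)/c
(2) = (k^2 - 5*k - 6)/(k^2 - 7*k)
(3) = (p + 4*y)/(p + y)
(4) = (q - I)/(q - 8)
(5) = (-j + 6*y)/(-j + 5*y)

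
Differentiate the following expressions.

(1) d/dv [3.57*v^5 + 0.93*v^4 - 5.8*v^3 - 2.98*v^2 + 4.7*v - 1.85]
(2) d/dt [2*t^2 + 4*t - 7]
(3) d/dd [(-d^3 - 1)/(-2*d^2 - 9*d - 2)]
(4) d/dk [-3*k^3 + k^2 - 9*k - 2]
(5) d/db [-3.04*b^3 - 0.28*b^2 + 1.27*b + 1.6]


(1) = 17.85*v^4 + 3.72*v^3 - 17.4*v^2 - 5.96*v + 4.7
(2) = 4*t + 4
(3) = (d^2*(6*d^2 + 27*d + 6) - (4*d + 9)*(d^3 + 1))/(2*d^2 + 9*d + 2)^2
(4) = -9*k^2 + 2*k - 9
(5) = -9.12*b^2 - 0.56*b + 1.27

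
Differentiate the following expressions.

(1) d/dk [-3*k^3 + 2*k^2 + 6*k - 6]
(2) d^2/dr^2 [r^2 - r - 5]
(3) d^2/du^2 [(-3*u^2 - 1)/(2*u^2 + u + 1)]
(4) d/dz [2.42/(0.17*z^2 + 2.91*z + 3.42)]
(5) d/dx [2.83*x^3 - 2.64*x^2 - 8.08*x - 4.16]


(1) = -9*k^2 + 4*k + 6
(2) = 2
(3) = 4*(3*u^3 + 3*u^2 - 3*u - 1)/(8*u^6 + 12*u^5 + 18*u^4 + 13*u^3 + 9*u^2 + 3*u + 1)
(4) = (-0.8228*z - 7.0422)/(0.17*z^2 + 2.91*z + 3.42)^2
(5) = 8.49*x^2 - 5.28*x - 8.08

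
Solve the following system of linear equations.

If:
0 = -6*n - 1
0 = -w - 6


Then:
n = -1/6
w = -6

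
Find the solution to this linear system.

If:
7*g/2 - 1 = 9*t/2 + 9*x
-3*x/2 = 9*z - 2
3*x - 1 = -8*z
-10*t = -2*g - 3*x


Then:
g = -383/260
t = -113/260
x = -7/15
z = 3/10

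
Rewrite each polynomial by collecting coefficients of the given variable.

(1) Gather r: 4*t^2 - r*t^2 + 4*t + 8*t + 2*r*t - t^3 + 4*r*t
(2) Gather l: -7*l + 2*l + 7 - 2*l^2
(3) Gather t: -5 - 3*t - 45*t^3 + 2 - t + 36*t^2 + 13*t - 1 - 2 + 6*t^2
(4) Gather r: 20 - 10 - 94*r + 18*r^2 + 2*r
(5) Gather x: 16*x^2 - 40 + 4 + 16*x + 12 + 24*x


(1) = r*(-t^2 + 6*t) - t^3 + 4*t^2 + 12*t
(2) = -2*l^2 - 5*l + 7
(3) = -45*t^3 + 42*t^2 + 9*t - 6
(4) = 18*r^2 - 92*r + 10
(5) = 16*x^2 + 40*x - 24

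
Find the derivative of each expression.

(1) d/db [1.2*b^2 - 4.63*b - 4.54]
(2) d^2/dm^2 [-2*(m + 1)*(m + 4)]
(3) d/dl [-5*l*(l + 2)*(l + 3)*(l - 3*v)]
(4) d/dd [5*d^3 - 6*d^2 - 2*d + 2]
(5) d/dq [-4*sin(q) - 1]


(1) = 2.4*b - 4.63
(2) = -4
(3) = -20*l^3 + 45*l^2*v - 75*l^2 + 150*l*v - 60*l + 90*v
(4) = 15*d^2 - 12*d - 2
(5) = -4*cos(q)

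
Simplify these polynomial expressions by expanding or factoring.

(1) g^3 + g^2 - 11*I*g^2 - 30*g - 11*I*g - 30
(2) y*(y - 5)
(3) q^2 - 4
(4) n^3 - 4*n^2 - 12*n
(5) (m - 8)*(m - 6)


(1) = (g + 1)*(g - 6*I)*(g - 5*I)
(2) = y^2 - 5*y
(3) = (q - 2)*(q + 2)
(4) = n*(n - 6)*(n + 2)
(5) = m^2 - 14*m + 48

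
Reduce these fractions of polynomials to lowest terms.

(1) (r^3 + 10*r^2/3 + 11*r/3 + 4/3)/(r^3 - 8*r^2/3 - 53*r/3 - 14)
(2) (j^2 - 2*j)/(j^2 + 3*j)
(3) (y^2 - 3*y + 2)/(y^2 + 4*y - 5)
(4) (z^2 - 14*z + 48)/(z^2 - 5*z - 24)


(1) = (3*r^2 + 7*r + 4)/(3*r^2 - 11*r - 42)
(2) = (j - 2)/(j + 3)
(3) = (y - 2)/(y + 5)
(4) = (z - 6)/(z + 3)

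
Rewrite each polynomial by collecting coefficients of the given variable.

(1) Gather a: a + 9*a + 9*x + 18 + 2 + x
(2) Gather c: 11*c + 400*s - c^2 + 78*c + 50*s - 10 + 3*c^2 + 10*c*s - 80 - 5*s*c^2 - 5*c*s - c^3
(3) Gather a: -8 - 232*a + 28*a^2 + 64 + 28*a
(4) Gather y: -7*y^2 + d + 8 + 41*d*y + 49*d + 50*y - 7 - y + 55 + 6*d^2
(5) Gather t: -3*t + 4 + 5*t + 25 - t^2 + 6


(1) = 10*a + 10*x + 20
(2) = -c^3 + c^2*(2 - 5*s) + c*(5*s + 89) + 450*s - 90
(3) = 28*a^2 - 204*a + 56
(4) = 6*d^2 + 50*d - 7*y^2 + y*(41*d + 49) + 56
(5) = -t^2 + 2*t + 35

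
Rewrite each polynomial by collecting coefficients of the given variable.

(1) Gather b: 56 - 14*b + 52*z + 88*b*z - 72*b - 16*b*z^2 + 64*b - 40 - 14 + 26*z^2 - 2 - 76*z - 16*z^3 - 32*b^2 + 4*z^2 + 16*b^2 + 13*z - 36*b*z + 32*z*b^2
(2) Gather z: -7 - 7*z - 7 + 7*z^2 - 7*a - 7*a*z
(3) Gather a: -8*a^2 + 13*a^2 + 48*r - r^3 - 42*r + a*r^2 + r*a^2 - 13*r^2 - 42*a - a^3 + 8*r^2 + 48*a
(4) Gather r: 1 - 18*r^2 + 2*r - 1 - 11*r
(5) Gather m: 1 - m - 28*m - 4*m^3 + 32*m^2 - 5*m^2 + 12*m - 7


(1) = b^2*(32*z - 16) + b*(-16*z^2 + 52*z - 22) - 16*z^3 + 30*z^2 - 11*z
(2) = -7*a + 7*z^2 + z*(-7*a - 7) - 14
(3) = -a^3 + a^2*(r + 5) + a*(r^2 + 6) - r^3 - 5*r^2 + 6*r
(4) = -18*r^2 - 9*r
(5) = -4*m^3 + 27*m^2 - 17*m - 6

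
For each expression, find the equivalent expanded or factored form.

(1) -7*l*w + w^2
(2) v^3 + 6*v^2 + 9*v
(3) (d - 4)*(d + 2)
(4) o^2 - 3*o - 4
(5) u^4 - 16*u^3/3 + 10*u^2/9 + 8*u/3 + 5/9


(1) = w*(-7*l + w)
(2) = v*(v + 3)^2
(3) = d^2 - 2*d - 8
(4) = (o - 4)*(o + 1)
(5) = (u - 5)*(u - 1)*(u + 1/3)^2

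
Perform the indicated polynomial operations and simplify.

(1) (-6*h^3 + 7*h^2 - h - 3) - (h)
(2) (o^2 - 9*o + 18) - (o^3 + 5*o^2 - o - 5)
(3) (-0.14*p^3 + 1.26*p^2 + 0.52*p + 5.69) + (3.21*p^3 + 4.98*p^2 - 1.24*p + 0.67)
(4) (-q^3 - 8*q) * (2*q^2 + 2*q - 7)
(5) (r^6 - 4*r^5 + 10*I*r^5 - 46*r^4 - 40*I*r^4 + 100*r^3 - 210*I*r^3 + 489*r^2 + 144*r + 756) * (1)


(1) = -6*h^3 + 7*h^2 - 2*h - 3
(2) = -o^3 - 4*o^2 - 8*o + 23
(3) = 3.07*p^3 + 6.24*p^2 - 0.72*p + 6.36
(4) = -2*q^5 - 2*q^4 - 9*q^3 - 16*q^2 + 56*q
(5) = r^6 - 4*r^5 + 10*I*r^5 - 46*r^4 - 40*I*r^4 + 100*r^3 - 210*I*r^3 + 489*r^2 + 144*r + 756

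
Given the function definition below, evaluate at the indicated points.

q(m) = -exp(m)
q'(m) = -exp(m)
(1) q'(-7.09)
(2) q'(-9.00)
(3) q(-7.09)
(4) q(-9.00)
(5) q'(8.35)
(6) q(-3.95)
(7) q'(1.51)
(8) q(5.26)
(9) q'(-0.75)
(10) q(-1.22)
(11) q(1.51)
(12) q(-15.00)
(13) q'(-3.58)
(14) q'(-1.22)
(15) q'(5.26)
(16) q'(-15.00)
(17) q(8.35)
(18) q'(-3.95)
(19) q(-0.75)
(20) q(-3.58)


(1) = -0.00
(2) = -0.00
(3) = -0.00
(4) = -0.00
(5) = -4230.18
(6) = -0.02
(7) = -4.53
(8) = -192.48
(9) = -0.47
(10) = -0.30
(11) = -4.53
(12) = -0.00
(13) = -0.03
(14) = -0.30
(15) = -192.48
(16) = -0.00
(17) = -4230.18
(18) = -0.02
(19) = -0.47
(20) = -0.03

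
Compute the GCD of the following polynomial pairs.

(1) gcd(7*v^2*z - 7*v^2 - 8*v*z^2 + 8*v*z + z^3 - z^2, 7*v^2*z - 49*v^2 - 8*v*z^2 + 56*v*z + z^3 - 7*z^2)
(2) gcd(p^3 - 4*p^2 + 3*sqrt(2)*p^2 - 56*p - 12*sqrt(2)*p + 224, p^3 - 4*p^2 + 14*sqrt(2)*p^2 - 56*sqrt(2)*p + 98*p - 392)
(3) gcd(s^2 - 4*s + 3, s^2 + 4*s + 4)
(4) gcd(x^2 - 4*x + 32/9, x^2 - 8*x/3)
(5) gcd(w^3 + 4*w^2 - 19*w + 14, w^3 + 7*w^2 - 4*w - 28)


(1) = gcd((-7*v + z)*(-v + z)*(z - 1), (-7*v + z)*(-v + z)*(z - 7)) = 7*v^2 - 8*v*z + z^2
(2) = gcd((p - 4)*(p - 4*sqrt(2))*(p + 7*sqrt(2)), (p - 4)*(p + 7*sqrt(2))^2) = p^2 + p*(-4 + 7*sqrt(2)) - 28*sqrt(2)
(3) = gcd((s - 3)*(s - 1), (s + 2)^2) = 1
(4) = x - 8/3
(5) = w^2 + 5*w - 14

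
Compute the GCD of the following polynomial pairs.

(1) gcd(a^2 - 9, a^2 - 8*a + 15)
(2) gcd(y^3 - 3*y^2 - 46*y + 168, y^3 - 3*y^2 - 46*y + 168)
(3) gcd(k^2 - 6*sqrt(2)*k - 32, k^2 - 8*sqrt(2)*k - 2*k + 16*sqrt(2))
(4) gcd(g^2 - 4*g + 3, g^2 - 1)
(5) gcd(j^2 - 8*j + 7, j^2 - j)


(1) = a - 3
(2) = gcd((y - 6)*(y - 4)*(y + 7), (y - 6)*(y - 4)*(y + 7)) = y^3 - 3*y^2 - 46*y + 168
(3) = gcd((k - 8*sqrt(2))*(k + 2*sqrt(2)), (k - 2)*(k - 8*sqrt(2))) = k - 8*sqrt(2)
(4) = gcd((g - 3)*(g - 1), (g - 1)*(g + 1)) = g - 1
(5) = gcd((j - 7)*(j - 1), j*(j - 1)) = j - 1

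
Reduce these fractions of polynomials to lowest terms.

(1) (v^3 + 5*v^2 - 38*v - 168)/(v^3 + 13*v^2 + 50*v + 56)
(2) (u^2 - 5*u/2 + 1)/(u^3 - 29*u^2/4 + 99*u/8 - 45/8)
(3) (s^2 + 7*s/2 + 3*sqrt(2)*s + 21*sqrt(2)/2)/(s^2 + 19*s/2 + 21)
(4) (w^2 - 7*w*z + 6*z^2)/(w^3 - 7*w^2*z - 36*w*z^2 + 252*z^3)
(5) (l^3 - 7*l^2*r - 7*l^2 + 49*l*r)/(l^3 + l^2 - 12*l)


(1) = (v - 6)/(v + 2)
(2) = (8*u^2 - 20*u + 8)/(8*u^3 - 58*u^2 + 99*u - 45)
(3) = (4*s + 12*sqrt(2))/(4*s + 24)
(4) = (-w + z)/(-w^2 + w*z + 42*z^2)
(5) = (l^2 - 7*l*r - 7*l + 49*r)/(l^2 + l - 12)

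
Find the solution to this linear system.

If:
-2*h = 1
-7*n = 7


Then:
h = -1/2
n = -1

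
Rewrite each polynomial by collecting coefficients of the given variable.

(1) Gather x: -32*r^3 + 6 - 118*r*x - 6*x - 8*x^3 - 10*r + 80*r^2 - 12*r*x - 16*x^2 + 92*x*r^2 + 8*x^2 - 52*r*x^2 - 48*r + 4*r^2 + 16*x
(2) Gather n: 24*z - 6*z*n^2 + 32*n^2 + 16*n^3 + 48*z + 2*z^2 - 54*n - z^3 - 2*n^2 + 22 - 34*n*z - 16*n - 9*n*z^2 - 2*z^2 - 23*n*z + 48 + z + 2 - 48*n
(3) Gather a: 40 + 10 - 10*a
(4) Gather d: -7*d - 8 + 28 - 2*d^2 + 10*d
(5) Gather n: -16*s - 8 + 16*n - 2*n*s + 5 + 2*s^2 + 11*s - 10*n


(1) = -32*r^3 + 84*r^2 - 58*r - 8*x^3 + x^2*(-52*r - 8) + x*(92*r^2 - 130*r + 10) + 6
(2) = 16*n^3 + n^2*(30 - 6*z) + n*(-9*z^2 - 57*z - 118) - z^3 + 73*z + 72
(3) = 50 - 10*a
(4) = -2*d^2 + 3*d + 20
(5) = n*(6 - 2*s) + 2*s^2 - 5*s - 3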